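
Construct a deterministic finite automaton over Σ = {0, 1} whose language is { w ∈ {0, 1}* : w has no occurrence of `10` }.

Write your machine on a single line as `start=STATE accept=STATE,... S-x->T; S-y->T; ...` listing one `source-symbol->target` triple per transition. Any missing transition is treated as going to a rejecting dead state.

start=s0; accept=s0,s1; s0-0->s0; s0-1->s1; s1-0->s2; s1-1->s1; s2-0->s2; s2-1->s2

Track partial matches of the forbidden pattern `10`. State s2 is a dead state reached once `10` has occurred; every other state accepts. s0 means no part of `10` is currently matched.
A 3-state machine:
        0   1  
>* s0   s0  s1 
 * s1   s2  s1 
   s2   s2  s2 
(> = start, * = accepting)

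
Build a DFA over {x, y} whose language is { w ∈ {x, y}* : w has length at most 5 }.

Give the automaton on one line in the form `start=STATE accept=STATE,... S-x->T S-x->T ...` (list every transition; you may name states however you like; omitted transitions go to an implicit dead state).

Count input length up to 6: every symbol moves from q0 toward q6, which means 'more than 5' and absorbs. Accept from {q0, q1, q2, q3, q4, q5}.
A 7-state machine:
        x   y  
>* q0   q1  q1 
 * q1   q2  q2 
 * q2   q3  q3 
 * q3   q4  q4 
 * q4   q5  q5 
 * q5   q6  q6 
   q6   q6  q6 
(> = start, * = accepting)

start=q0 accept=q0,q1,q2,q3,q4,q5 q0-x->q1 q0-y->q1 q1-x->q2 q1-y->q2 q2-x->q3 q2-y->q3 q3-x->q4 q3-y->q4 q4-x->q5 q4-y->q5 q5-x->q6 q5-y->q6 q6-x->q6 q6-y->q6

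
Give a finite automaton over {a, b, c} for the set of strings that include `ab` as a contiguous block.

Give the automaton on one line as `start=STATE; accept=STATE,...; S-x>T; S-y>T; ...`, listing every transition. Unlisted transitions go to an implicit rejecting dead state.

Track how much of `ab` has been matched so far: state q0 is no progress, q2 is the absorbing accept state reached once `ab` has occurred. Intermediate states record partial matches; on a mismatch, fall back to the longest reusable overlap.
        a   b   c  
>  q0   q1  q0  q0 
   q1   q1  q2  q0 
 * q2   q2  q2  q2 
(> = start, * = accepting)

start=q0; accept=q2; q0-a>q1; q0-b>q0; q0-c>q0; q1-a>q1; q1-b>q2; q1-c>q0; q2-a>q2; q2-b>q2; q2-c>q2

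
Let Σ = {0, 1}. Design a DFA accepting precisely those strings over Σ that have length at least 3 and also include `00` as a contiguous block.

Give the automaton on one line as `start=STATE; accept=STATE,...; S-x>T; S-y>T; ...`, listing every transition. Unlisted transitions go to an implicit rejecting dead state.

start=A; accept=F; A-0>B; A-1>C; B-0>D; B-1>C; C-0>E; C-1>C; D-0>F; D-1>F; E-0>F; E-1>C; F-0>F; F-1>F

Build one automaton per condition and run them in lockstep. The first has 5 states tracking the input length, saturating at 4; the second has 3 states tracking whether and how much of `00` has been seen. A product state is a pair (one from each), accepting exactly when both do. After merging equivalent states the machine shrinks.
A 6-state machine:
       0  1 
>  A   B  C 
   B   D  C 
   C   E  C 
   D   F  F 
   E   F  C 
 * F   F  F 
(> = start, * = accepting)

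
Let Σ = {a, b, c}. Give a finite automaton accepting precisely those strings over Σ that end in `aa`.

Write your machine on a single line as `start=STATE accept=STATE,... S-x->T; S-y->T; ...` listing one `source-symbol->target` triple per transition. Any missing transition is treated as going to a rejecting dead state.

start=q0; accept=q2; q0-a->q1; q0-b->q0; q0-c->q0; q1-a->q2; q1-b->q0; q1-c->q0; q2-a->q2; q2-b->q0; q2-c->q0

Let each state record the length of the longest suffix of the input read so far that is also a prefix of `aa`. q1 means the last symbol is `a`; q2 means the last 2 symbols are `aa`. Accept only at q2, where the string currently ends in `aa`.
        a   b   c  
>  q0   q1  q0  q0 
   q1   q2  q0  q0 
 * q2   q2  q0  q0 
(> = start, * = accepting)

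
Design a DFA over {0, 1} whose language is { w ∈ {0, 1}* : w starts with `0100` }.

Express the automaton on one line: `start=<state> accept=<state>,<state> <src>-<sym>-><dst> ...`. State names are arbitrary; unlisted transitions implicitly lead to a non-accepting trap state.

Check the first 4 symbols one by one: S0 through S3 record how many have matched `0100` so far; any wrong symbol goes to the dead state S5. After all 4 match we enter the accepting sink S4.
A 6-state machine:
        0   1  
>  S0   S1  S5 
   S1   S5  S2 
   S2   S3  S5 
   S3   S4  S5 
 * S4   S4  S4 
   S5   S5  S5 
(> = start, * = accepting)

start=S0 accept=S4 S0-0->S1 S0-1->S5 S1-0->S5 S1-1->S2 S2-0->S3 S2-1->S5 S3-0->S4 S3-1->S5 S4-0->S4 S4-1->S4 S5-0->S5 S5-1->S5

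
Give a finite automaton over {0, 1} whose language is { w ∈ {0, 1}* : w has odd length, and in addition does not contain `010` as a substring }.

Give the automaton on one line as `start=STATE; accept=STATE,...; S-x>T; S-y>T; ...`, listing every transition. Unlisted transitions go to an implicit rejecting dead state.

start=A; accept=B,C,F; A-0>B; A-1>C; B-0>D; B-1>E; C-0>D; C-1>A; D-0>B; D-1>F; E-0>G; E-1>C; F-0>G; F-1>A; G-0>G; G-1>G

Handle the two conditions separately and then intersect. One (2 states) tracks the input length modulo 2; the other (4 states) tracks partial matches of the forbidden pattern `010`. Each combined state is a pair, one component from each; accept when both components accept. Equivalent product states are then merged.
7 states suffice.
       0  1 
>  A   B  C 
 * B   D  E 
 * C   D  A 
   D   B  F 
   E   G  C 
 * F   G  A 
   G   G  G 
(> = start, * = accepting)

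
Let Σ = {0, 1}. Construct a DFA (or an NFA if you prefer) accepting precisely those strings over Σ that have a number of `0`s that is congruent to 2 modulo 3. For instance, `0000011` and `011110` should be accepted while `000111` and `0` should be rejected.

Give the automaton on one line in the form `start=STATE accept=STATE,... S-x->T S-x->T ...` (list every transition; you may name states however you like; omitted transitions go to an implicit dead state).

The only thing that matters is how many `0`s have appeared, reduced mod 3. Use one state per residue: S0 for 0, …, S2 for 2. Reading `0` moves to the next residue; anything else stays put. S2 is accepting.
        0   1  
>  S0   S1  S0 
   S1   S2  S1 
 * S2   S0  S2 
(> = start, * = accepting)

start=S0 accept=S2 S0-0->S1 S0-1->S0 S1-0->S2 S1-1->S1 S2-0->S0 S2-1->S2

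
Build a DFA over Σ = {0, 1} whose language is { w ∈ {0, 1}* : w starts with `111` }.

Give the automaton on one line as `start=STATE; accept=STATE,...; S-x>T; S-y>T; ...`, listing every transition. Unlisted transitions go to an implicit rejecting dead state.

start=s0; accept=s3; s0-0>s4; s0-1>s1; s1-0>s4; s1-1>s2; s2-0>s4; s2-1>s3; s3-0>s3; s3-1>s3; s4-0>s4; s4-1>s4

Walk along `111` while the input agrees: from s0 take `1` to s1, and so on. Any deviation drops to the rejecting sink s4. Once s3 is reached the prefix is confirmed and every continuation is accepted.
5 states suffice.
        0   1  
>  s0   s4  s1 
   s1   s4  s2 
   s2   s4  s3 
 * s3   s3  s3 
   s4   s4  s4 
(> = start, * = accepting)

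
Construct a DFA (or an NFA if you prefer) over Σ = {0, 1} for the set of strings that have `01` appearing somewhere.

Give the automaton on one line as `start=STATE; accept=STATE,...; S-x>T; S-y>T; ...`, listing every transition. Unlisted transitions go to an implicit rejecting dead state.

start=A; accept=C; A-0>B; A-1>A; B-0>B; B-1>C; C-0>C; C-1>C

States A..B record the length of the longest prefix of `01` that matches the current input suffix. Reaching C means `01` has been seen, and we stay there forever. Accept from C.
       0  1 
>  A   B  A 
   B   B  C 
 * C   C  C 
(> = start, * = accepting)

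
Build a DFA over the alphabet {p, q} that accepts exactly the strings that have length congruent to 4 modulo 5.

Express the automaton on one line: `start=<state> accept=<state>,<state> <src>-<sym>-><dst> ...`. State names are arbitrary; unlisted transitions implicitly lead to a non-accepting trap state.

Only the length mod 5 matters, so use a 5-cycle: from any state, every input symbol moves to the next state, wrapping s4 back to s0. Mark s4 accepting.
        p   q  
>  s0   s1  s1 
   s1   s2  s2 
   s2   s3  s3 
   s3   s4  s4 
 * s4   s0  s0 
(> = start, * = accepting)

start=s0 accept=s4 s0-p->s1 s0-q->s1 s1-p->s2 s1-q->s2 s2-p->s3 s2-q->s3 s3-p->s4 s3-q->s4 s4-p->s0 s4-q->s0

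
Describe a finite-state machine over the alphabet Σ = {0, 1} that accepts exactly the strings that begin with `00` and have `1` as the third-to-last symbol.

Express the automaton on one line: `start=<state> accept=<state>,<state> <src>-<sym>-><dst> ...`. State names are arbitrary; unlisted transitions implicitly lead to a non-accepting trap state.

start=A accept=H,I,J,K A-0->B A-1->C B-0->D B-1->C C-0->C C-1->C D-0->D D-1->E E-0->F E-1->G F-0->H F-1->I G-0->J G-1->K H-0->D H-1->E I-0->F I-1->G J-0->H J-1->I K-0->J K-1->K

Run two small machines in parallel and take their product. One (4 states) tracks whether the input so far still matches the prefix `00`; the other (15 states) tracks the last 3 symbols read. Each combined state is a pair, one component from each; accept when both components accept. Equivalent product states are then merged.
With 11 states:
       0  1 
>  A   B  C 
   B   D  C 
   C   C  C 
   D   D  E 
   E   F  G 
   F   H  I 
   G   J  K 
 * H   D  E 
 * I   F  G 
 * J   H  I 
 * K   J  K 
(> = start, * = accepting)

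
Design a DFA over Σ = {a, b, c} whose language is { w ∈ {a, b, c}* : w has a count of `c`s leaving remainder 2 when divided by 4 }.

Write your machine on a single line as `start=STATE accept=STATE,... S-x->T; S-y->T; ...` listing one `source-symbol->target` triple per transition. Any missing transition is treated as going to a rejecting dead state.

Keep the running count of `c`s modulo 4: each `c` advances along the cycle S0 → S1 → S2 → S3 → S0 while other symbols loop. Accept at S2.
A 4-state machine:
        a   b   c  
>  S0   S0  S0  S1 
   S1   S1  S1  S2 
 * S2   S2  S2  S3 
   S3   S3  S3  S0 
(> = start, * = accepting)

start=S0; accept=S2; S0-a->S0; S0-b->S0; S0-c->S1; S1-a->S1; S1-b->S1; S1-c->S2; S2-a->S2; S2-b->S2; S2-c->S3; S3-a->S3; S3-b->S3; S3-c->S0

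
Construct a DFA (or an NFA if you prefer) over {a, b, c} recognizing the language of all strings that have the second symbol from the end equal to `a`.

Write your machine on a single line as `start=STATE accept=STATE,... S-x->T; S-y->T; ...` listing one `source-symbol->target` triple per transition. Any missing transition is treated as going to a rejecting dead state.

Because acceptance depends on a position counted from the end, the machine has to buffer the most recent 2 symbols. Make each state the string of the last up-to-2 symbols read; on input `x` shift the window left and append `x`. Accept when the buffered window has length 2 and begins with `a`.
13 states suffice.
          a    b    c  
>  q0     q1   q2   q3 
   q1     q4   q5   q6 
   q2     q7   q8   q9 
   q3    q10  q11  q12 
 * q4     q4   q5   q6 
 * q5     q7   q8   q9 
 * q6    q10  q11  q12 
   q7     q4   q5   q6 
   q8     q7   q8   q9 
   q9    q10  q11  q12 
   q10    q4   q5   q6 
   q11    q7   q8   q9 
   q12   q10  q11  q12 
(> = start, * = accepting)

start=q0; accept=q4,q5,q6; q0-a->q1; q0-b->q2; q0-c->q3; q1-a->q4; q1-b->q5; q1-c->q6; q2-a->q7; q2-b->q8; q2-c->q9; q3-a->q10; q3-b->q11; q3-c->q12; q4-a->q4; q4-b->q5; q4-c->q6; q5-a->q7; q5-b->q8; q5-c->q9; q6-a->q10; q6-b->q11; q6-c->q12; q7-a->q4; q7-b->q5; q7-c->q6; q8-a->q7; q8-b->q8; q8-c->q9; q9-a->q10; q9-b->q11; q9-c->q12; q10-a->q4; q10-b->q5; q10-c->q6; q11-a->q7; q11-b->q8; q11-c->q9; q12-a->q10; q12-b->q11; q12-c->q12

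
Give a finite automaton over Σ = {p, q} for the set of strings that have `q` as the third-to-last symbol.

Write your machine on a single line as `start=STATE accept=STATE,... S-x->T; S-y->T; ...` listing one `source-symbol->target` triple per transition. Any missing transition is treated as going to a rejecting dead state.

A DFA must remember the last 3 symbols (since which symbol is third-to-last isn't known until the input ends). Use one state per possible window of the last ≤3 symbols; accept from those whose window starts with `q`.
          p    q  
>  s0     s1   s2 
   s1     s3   s4 
   s2     s5   s6 
   s3     s7   s8 
   s4     s9  s10 
   s5    s11  s12 
   s6    s13  s14 
   s7     s7   s8 
   s8     s9  s10 
   s9    s11  s12 
   s10   s13  s14 
 * s11    s7   s8 
 * s12    s9  s10 
 * s13   s11  s12 
 * s14   s13  s14 
(> = start, * = accepting)

start=s0; accept=s11,s12,s13,s14; s0-p->s1; s0-q->s2; s1-p->s3; s1-q->s4; s2-p->s5; s2-q->s6; s3-p->s7; s3-q->s8; s4-p->s9; s4-q->s10; s5-p->s11; s5-q->s12; s6-p->s13; s6-q->s14; s7-p->s7; s7-q->s8; s8-p->s9; s8-q->s10; s9-p->s11; s9-q->s12; s10-p->s13; s10-q->s14; s11-p->s7; s11-q->s8; s12-p->s9; s12-q->s10; s13-p->s11; s13-q->s12; s14-p->s13; s14-q->s14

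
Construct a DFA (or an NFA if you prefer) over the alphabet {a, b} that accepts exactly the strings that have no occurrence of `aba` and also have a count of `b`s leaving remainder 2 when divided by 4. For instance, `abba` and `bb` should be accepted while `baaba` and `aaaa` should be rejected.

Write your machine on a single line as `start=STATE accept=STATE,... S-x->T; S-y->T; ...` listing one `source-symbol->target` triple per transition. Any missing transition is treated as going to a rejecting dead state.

Run two small machines in parallel and take their product. One (4 states) tracks partial matches of the forbidden pattern `aba`; the other (4 states) tracks the count of `b`s modulo 4. Each combined state is a pair, one component from each; accept when both components accept. Minimizing collapses redundant product states.
With 13 states:
          a    b  
>  q0     q1   q2 
   q1     q1   q3 
   q2     q4   q5 
   q3     q6   q5 
   q4     q4   q7 
 * q5     q8   q9 
   q6     q6   q6 
 * q7     q6   q9 
 * q8     q8  q10 
   q9    q11   q0 
   q10    q6   q0 
   q11   q11  q12 
   q12    q6   q2 
(> = start, * = accepting)

start=q0; accept=q5,q7,q8; q0-a->q1; q0-b->q2; q1-a->q1; q1-b->q3; q2-a->q4; q2-b->q5; q3-a->q6; q3-b->q5; q4-a->q4; q4-b->q7; q5-a->q8; q5-b->q9; q6-a->q6; q6-b->q6; q7-a->q6; q7-b->q9; q8-a->q8; q8-b->q10; q9-a->q11; q9-b->q0; q10-a->q6; q10-b->q0; q11-a->q11; q11-b->q12; q12-a->q6; q12-b->q2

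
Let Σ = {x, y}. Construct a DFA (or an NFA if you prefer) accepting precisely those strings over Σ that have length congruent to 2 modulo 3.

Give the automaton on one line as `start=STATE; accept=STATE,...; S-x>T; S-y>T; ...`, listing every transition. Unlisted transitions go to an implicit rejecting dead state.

Only the length mod 3 matters, so use a 3-cycle: from any state, every input symbol moves to the next state, wrapping S2 back to S0. Mark S2 accepting.
With 3 states:
        x   y  
>  S0   S1  S1 
   S1   S2  S2 
 * S2   S0  S0 
(> = start, * = accepting)

start=S0; accept=S2; S0-x>S1; S0-y>S1; S1-x>S2; S1-y>S2; S2-x>S0; S2-y>S0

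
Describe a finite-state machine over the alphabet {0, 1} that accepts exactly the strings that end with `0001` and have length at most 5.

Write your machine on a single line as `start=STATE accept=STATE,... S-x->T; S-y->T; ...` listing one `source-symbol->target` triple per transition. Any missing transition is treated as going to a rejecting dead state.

Handle the two conditions separately and then intersect. The first has 5 states tracking how much of the suffix `0001` has currently been matched; the second has 7 states tracking the input length, saturating at 6. A product state is a pair (one from each), accepting exactly when both do. After merging equivalent states the machine shrinks.
A 10-state machine:
        0   1  
>  s0   s1  s2 
   s1   s3  s4 
   s2   s5  s4 
   s3   s6  s4 
   s4   s4  s4 
   s5   s7  s4 
   s6   s8  s9 
   s7   s8  s4 
   s8   s4  s9 
 * s9   s4  s4 
(> = start, * = accepting)

start=s0; accept=s9; s0-0->s1; s0-1->s2; s1-0->s3; s1-1->s4; s2-0->s5; s2-1->s4; s3-0->s6; s3-1->s4; s4-0->s4; s4-1->s4; s5-0->s7; s5-1->s4; s6-0->s8; s6-1->s9; s7-0->s8; s7-1->s4; s8-0->s4; s8-1->s9; s9-0->s4; s9-1->s4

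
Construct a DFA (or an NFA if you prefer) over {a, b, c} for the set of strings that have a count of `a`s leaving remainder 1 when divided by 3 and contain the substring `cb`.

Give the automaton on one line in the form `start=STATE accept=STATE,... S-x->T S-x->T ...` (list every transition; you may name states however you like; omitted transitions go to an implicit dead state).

start=S0 accept=S7 S0-a->S1 S0-b->S0 S0-c->S2 S1-a->S3 S1-b->S1 S1-c->S4 S2-a->S1 S2-b->S5 S2-c->S2 S3-a->S0 S3-b->S3 S3-c->S6 S4-a->S3 S4-b->S7 S4-c->S4 S5-a->S7 S5-b->S5 S5-c->S5 S6-a->S0 S6-b->S8 S6-c->S6 S7-a->S8 S7-b->S7 S7-c->S7 S8-a->S5 S8-b->S8 S8-c->S8

Run two small machines in parallel and take their product. One (3 states) tracks the count of `a`s modulo 3; the other (3 states) tracks whether and how much of `cb` has been seen. Each combined state is a pair, one component from each; accept when both components accept.
With 9 states:
        a   b   c  
>  S0   S1  S0  S2 
   S1   S3  S1  S4 
   S2   S1  S5  S2 
   S3   S0  S3  S6 
   S4   S3  S7  S4 
   S5   S7  S5  S5 
   S6   S0  S8  S6 
 * S7   S8  S7  S7 
   S8   S5  S8  S8 
(> = start, * = accepting)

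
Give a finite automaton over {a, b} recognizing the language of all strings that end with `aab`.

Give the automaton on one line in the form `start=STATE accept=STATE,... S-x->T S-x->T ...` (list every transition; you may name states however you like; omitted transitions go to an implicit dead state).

Remember how much of `aab` the current input suffix matches. State S0 means no match yet; S1 means the last symbol is `a`; S2 means the last 2 symbols are `aa`; S3 means the last 3 symbols are `aab`. Only S3 accepts. On a mismatch, fall back to the longest proper suffix that is still a prefix of `aab`.
With 4 states:
        a   b  
>  S0   S1  S0 
   S1   S2  S0 
   S2   S2  S3 
 * S3   S1  S0 
(> = start, * = accepting)

start=S0 accept=S3 S0-a->S1 S0-b->S0 S1-a->S2 S1-b->S0 S2-a->S2 S2-b->S3 S3-a->S1 S3-b->S0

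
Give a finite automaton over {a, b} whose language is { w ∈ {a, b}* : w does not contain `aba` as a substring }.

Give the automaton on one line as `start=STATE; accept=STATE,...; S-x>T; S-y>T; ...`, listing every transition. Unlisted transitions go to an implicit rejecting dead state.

start=q0; accept=q0,q1,q2; q0-a>q1; q0-b>q0; q1-a>q1; q1-b>q2; q2-a>q3; q2-b>q0; q3-a>q3; q3-b>q3

This is the complement of 'contains `aba`'. Use the same substring-matching states — q0 through q3 holding how much of `aba` has just been matched — but flip the accepting set: everything except the trap q3 accepts.
A 4-state machine:
        a   b  
>* q0   q1  q0 
 * q1   q1  q2 
 * q2   q3  q0 
   q3   q3  q3 
(> = start, * = accepting)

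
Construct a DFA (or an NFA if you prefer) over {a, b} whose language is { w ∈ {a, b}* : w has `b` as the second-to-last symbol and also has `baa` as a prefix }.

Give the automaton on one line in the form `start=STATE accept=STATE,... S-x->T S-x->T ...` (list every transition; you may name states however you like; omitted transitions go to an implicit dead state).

Run two small machines in parallel and take their product. The first has 7 states tracking the last 2 symbols read; the second has 5 states tracking whether the input so far still matches the prefix `baa`. A product state is a pair (one from each), accepting exactly when both do. After merging equivalent states the machine shrinks.
With 8 states:
        a   b  
>  s0   s1  s2 
   s1   s1  s1 
   s2   s3  s1 
   s3   s4  s1 
   s4   s4  s5 
   s5   s6  s7 
 * s6   s4  s5 
 * s7   s6  s7 
(> = start, * = accepting)

start=s0 accept=s6,s7 s0-a->s1 s0-b->s2 s1-a->s1 s1-b->s1 s2-a->s3 s2-b->s1 s3-a->s4 s3-b->s1 s4-a->s4 s4-b->s5 s5-a->s6 s5-b->s7 s6-a->s4 s6-b->s5 s7-a->s6 s7-b->s7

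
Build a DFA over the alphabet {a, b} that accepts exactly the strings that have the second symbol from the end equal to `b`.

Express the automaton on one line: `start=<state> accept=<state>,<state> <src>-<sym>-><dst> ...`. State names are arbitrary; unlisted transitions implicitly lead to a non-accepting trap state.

A DFA must remember the last 2 symbols (since which symbol is second-to-last isn't known until the input ends). Use one state per possible window of the last ≤2 symbols; accept from those whose window starts with `b`.
With 7 states:
        a   b  
>  q0   q1  q2 
   q1   q3  q4 
   q2   q5  q6 
   q3   q3  q4 
   q4   q5  q6 
 * q5   q3  q4 
 * q6   q5  q6 
(> = start, * = accepting)

start=q0 accept=q5,q6 q0-a->q1 q0-b->q2 q1-a->q3 q1-b->q4 q2-a->q5 q2-b->q6 q3-a->q3 q3-b->q4 q4-a->q5 q4-b->q6 q5-a->q3 q5-b->q4 q6-a->q5 q6-b->q6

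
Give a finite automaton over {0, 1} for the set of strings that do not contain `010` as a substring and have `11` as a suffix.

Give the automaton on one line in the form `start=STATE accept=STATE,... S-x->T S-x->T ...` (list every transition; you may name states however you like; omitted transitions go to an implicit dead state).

start=s0 accept=s4 s0-0->s1 s0-1->s2 s1-0->s1 s1-1->s3 s2-0->s1 s2-1->s4 s3-0->s5 s3-1->s4 s4-0->s1 s4-1->s4 s5-0->s5 s5-1->s6 s6-0->s5 s6-1->s7 s7-0->s5 s7-1->s7

Build one automaton per condition and run them in lockstep. The first has 4 states tracking partial matches of the forbidden pattern `010`; the second has 3 states tracking how much of the suffix `11` has currently been matched. A product state is a pair (one from each), accepting exactly when both do.
8 states suffice.
        0   1  
>  s0   s1  s2 
   s1   s1  s3 
   s2   s1  s4 
   s3   s5  s4 
 * s4   s1  s4 
   s5   s5  s6 
   s6   s5  s7 
   s7   s5  s7 
(> = start, * = accepting)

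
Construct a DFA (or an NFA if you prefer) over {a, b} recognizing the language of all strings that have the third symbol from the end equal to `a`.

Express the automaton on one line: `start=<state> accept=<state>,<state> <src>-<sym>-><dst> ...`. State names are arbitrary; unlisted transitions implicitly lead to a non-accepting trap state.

start=q0 accept=q7,q8,q9,q10 q0-a->q1 q0-b->q2 q1-a->q3 q1-b->q4 q2-a->q5 q2-b->q6 q3-a->q7 q3-b->q8 q4-a->q9 q4-b->q10 q5-a->q11 q5-b->q12 q6-a->q13 q6-b->q14 q7-a->q7 q7-b->q8 q8-a->q9 q8-b->q10 q9-a->q11 q9-b->q12 q10-a->q13 q10-b->q14 q11-a->q7 q11-b->q8 q12-a->q9 q12-b->q10 q13-a->q11 q13-b->q12 q14-a->q13 q14-b->q14

A DFA must remember the last 3 symbols (since which symbol is third-to-last isn't known until the input ends). Use one state per possible window of the last ≤3 symbols; accept from those whose window starts with `a`.
A 15-state machine:
          a    b  
>  q0     q1   q2 
   q1     q3   q4 
   q2     q5   q6 
   q3     q7   q8 
   q4     q9  q10 
   q5    q11  q12 
   q6    q13  q14 
 * q7     q7   q8 
 * q8     q9  q10 
 * q9    q11  q12 
 * q10   q13  q14 
   q11    q7   q8 
   q12    q9  q10 
   q13   q11  q12 
   q14   q13  q14 
(> = start, * = accepting)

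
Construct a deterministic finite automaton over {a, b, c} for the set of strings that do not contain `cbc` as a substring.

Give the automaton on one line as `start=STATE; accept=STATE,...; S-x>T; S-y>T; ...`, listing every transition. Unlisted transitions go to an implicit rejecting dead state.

This is the complement of 'contains `cbc`'. Use the same substring-matching states — q0 through q3 holding how much of `cbc` has just been matched — but flip the accepting set: everything except the trap q3 accepts.
        a   b   c  
>* q0   q0  q0  q1 
 * q1   q0  q2  q1 
 * q2   q0  q0  q3 
   q3   q3  q3  q3 
(> = start, * = accepting)

start=q0; accept=q0,q1,q2; q0-a>q0; q0-b>q0; q0-c>q1; q1-a>q0; q1-b>q2; q1-c>q1; q2-a>q0; q2-b>q0; q2-c>q3; q3-a>q3; q3-b>q3; q3-c>q3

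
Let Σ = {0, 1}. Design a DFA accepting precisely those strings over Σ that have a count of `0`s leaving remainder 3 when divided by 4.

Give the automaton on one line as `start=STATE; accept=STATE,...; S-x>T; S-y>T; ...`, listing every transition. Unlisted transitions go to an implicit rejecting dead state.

start=s0; accept=s3; s0-0>s1; s0-1>s0; s1-0>s2; s1-1>s1; s2-0>s3; s2-1>s2; s3-0>s0; s3-1>s3

Keep the running count of `0`s modulo 4: each `0` advances along the cycle s0 → s1 → s2 → s3 → s0 while other symbols loop. Accept at s3.
A 4-state machine:
        0   1  
>  s0   s1  s0 
   s1   s2  s1 
   s2   s3  s2 
 * s3   s0  s3 
(> = start, * = accepting)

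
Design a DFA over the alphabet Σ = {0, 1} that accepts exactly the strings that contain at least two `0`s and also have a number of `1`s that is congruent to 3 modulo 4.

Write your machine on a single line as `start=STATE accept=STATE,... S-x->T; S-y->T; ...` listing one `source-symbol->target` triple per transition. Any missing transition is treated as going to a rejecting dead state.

Run two small machines in parallel and take their product. One (4 states) tracks the count of `0`s, saturating at 3; the other (4 states) tracks the count of `1`s modulo 4. Each combined state is a pair, one component from each; accept when both components accept.
A 16-state machine:
          0    1  
>  q0     q1   q2 
   q1     q3   q4 
   q2     q4   q5 
   q3     q6   q7 
   q4     q7   q8 
   q5     q8   q9 
   q6     q6  q10 
   q7    q10  q11 
   q8    q11  q12 
   q9    q12   q0 
   q10   q10  q13 
   q11   q13  q14 
   q12   q14   q1 
   q13   q13  q15 
 * q14   q15   q3 
 * q15   q15   q6 
(> = start, * = accepting)

start=q0; accept=q14,q15; q0-0->q1; q0-1->q2; q1-0->q3; q1-1->q4; q2-0->q4; q2-1->q5; q3-0->q6; q3-1->q7; q4-0->q7; q4-1->q8; q5-0->q8; q5-1->q9; q6-0->q6; q6-1->q10; q7-0->q10; q7-1->q11; q8-0->q11; q8-1->q12; q9-0->q12; q9-1->q0; q10-0->q10; q10-1->q13; q11-0->q13; q11-1->q14; q12-0->q14; q12-1->q1; q13-0->q13; q13-1->q15; q14-0->q15; q14-1->q3; q15-0->q15; q15-1->q6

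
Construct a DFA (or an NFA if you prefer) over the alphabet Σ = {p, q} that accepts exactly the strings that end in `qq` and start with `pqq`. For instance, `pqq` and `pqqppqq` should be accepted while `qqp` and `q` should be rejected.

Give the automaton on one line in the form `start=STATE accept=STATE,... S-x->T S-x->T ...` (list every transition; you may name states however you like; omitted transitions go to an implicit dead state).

Build one automaton per condition and run them in lockstep. One (3 states) tracks how much of the suffix `qq` has currently been matched; the other (5 states) tracks whether the input so far still matches the prefix `pqq`. Each combined state is a pair, one component from each; accept when both components accept. Minimizing collapses redundant product states.
       p  q 
>  A   B  C 
   B   C  D 
   C   C  C 
   D   C  E 
 * E   F  E 
   F   F  G 
   G   F  E 
(> = start, * = accepting)

start=A accept=E A-p->B A-q->C B-p->C B-q->D C-p->C C-q->C D-p->C D-q->E E-p->F E-q->E F-p->F F-q->G G-p->F G-q->E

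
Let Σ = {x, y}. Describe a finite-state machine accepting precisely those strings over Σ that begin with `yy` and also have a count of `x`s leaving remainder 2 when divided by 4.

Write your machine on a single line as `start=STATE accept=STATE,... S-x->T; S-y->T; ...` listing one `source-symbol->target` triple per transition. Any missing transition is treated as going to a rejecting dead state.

Run two small machines in parallel and take their product. One (4 states) tracks whether the input so far still matches the prefix `yy`; the other (4 states) tracks the count of `x`s modulo 4. Each combined state is a pair, one component from each; accept when both components accept.
       x  y 
>  A   B  C 
   B   D  B 
   C   B  E 
   D   F  D 
   E   G  E 
   F   H  F 
   G   I  G 
   H   B  H 
 * I   J  I 
   J   E  J 
(> = start, * = accepting)

start=A; accept=I; A-x->B; A-y->C; B-x->D; B-y->B; C-x->B; C-y->E; D-x->F; D-y->D; E-x->G; E-y->E; F-x->H; F-y->F; G-x->I; G-y->G; H-x->B; H-y->H; I-x->J; I-y->I; J-x->E; J-y->J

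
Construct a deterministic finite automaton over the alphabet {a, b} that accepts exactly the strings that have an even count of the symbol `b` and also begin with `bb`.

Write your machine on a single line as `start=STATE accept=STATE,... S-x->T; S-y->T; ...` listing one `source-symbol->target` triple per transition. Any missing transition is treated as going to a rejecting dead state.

start=S0; accept=S4; S0-a->S1; S0-b->S2; S1-a->S1; S1-b->S3; S2-a->S3; S2-b->S4; S3-a->S3; S3-b->S1; S4-a->S4; S4-b->S5; S5-a->S5; S5-b->S4

Handle the two conditions separately and then intersect. The first has 2 states tracking the count of `b`s modulo 2; the second has 4 states tracking whether the input so far still matches the prefix `bb`. A product state is a pair (one from each), accepting exactly when both do.
With 6 states:
        a   b  
>  S0   S1  S2 
   S1   S1  S3 
   S2   S3  S4 
   S3   S3  S1 
 * S4   S4  S5 
   S5   S5  S4 
(> = start, * = accepting)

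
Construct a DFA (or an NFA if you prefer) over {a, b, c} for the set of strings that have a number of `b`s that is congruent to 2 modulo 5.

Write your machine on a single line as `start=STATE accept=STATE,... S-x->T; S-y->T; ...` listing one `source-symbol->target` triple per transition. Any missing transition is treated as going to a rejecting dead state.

The only thing that matters is how many `b`s have appeared, reduced mod 5. Use one state per residue: s0 for 0, …, s4 for 4. Reading `b` moves to the next residue; anything else stays put. s2 is accepting.
With 5 states:
        a   b   c  
>  s0   s0  s1  s0 
   s1   s1  s2  s1 
 * s2   s2  s3  s2 
   s3   s3  s4  s3 
   s4   s4  s0  s4 
(> = start, * = accepting)

start=s0; accept=s2; s0-a->s0; s0-b->s1; s0-c->s0; s1-a->s1; s1-b->s2; s1-c->s1; s2-a->s2; s2-b->s3; s2-c->s2; s3-a->s3; s3-b->s4; s3-c->s3; s4-a->s4; s4-b->s0; s4-c->s4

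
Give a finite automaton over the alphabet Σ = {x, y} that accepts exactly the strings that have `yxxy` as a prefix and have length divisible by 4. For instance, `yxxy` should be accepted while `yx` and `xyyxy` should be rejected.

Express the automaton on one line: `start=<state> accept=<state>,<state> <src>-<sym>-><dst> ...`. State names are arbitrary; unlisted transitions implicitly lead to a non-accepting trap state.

start=q0 accept=q8 q0-x->q1 q0-y->q2 q1-x->q3 q1-y->q3 q2-x->q4 q2-y->q3 q3-x->q5 q3-y->q5 q4-x->q6 q4-y->q5 q5-x->q7 q5-y->q7 q6-x->q7 q6-y->q8 q7-x->q1 q7-y->q1 q8-x->q9 q8-y->q9 q9-x->q10 q9-y->q10 q10-x->q11 q10-y->q11 q11-x->q8 q11-y->q8

Run two small machines in parallel and take their product. One (6 states) tracks whether the input so far still matches the prefix `yxxy`; the other (4 states) tracks the input length modulo 4. Each combined state is a pair, one component from each; accept when both components accept.
          x    y  
>  q0     q1   q2 
   q1     q3   q3 
   q2     q4   q3 
   q3     q5   q5 
   q4     q6   q5 
   q5     q7   q7 
   q6     q7   q8 
   q7     q1   q1 
 * q8     q9   q9 
   q9    q10  q10 
   q10   q11  q11 
   q11    q8   q8 
(> = start, * = accepting)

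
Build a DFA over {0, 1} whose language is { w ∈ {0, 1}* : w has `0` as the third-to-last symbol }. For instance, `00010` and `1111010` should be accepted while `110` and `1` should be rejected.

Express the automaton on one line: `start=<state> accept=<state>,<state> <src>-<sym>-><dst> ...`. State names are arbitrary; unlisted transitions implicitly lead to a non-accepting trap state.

A DFA must remember the last 3 symbols (since which symbol is third-to-last isn't known until the input ends). Use one state per possible window of the last ≤3 symbols; accept from those whose window starts with `0`.
       0  1 
>  A   B  C 
   B   D  E 
   C   F  G 
   D   H  I 
   E   J  K 
   F   L  M 
   G   N  O 
 * H   H  I 
 * I   J  K 
 * J   L  M 
 * K   N  O 
   L   H  I 
   M   J  K 
   N   L  M 
   O   N  O 
(> = start, * = accepting)

start=A accept=H,I,J,K A-0->B A-1->C B-0->D B-1->E C-0->F C-1->G D-0->H D-1->I E-0->J E-1->K F-0->L F-1->M G-0->N G-1->O H-0->H H-1->I I-0->J I-1->K J-0->L J-1->M K-0->N K-1->O L-0->H L-1->I M-0->J M-1->K N-0->L N-1->M O-0->N O-1->O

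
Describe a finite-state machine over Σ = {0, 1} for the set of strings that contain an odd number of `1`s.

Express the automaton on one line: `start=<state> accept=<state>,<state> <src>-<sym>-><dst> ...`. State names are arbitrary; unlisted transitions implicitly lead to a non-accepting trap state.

The only thing that matters is how many `1`s have appeared, reduced mod 2. Use one state per residue: q0 for 0, …, q1 for 1. Reading `1` moves to the next residue; anything else stays put. q1 is accepting.
        0   1  
>  q0   q0  q1 
 * q1   q1  q0 
(> = start, * = accepting)

start=q0 accept=q1 q0-0->q0 q0-1->q1 q1-0->q1 q1-1->q0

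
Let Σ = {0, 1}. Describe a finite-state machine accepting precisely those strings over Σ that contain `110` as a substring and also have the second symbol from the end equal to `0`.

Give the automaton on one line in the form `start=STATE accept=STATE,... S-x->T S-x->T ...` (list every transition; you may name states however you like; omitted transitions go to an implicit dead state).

Run two small machines in parallel and take their product. One (4 states) tracks whether and how much of `110` has been seen; the other (7 states) tracks the last 2 symbols read. Each combined state is a pair, one component from each; accept when both components accept. After merging equivalent states the machine shrinks.
6 states suffice.
        0   1  
>  q0   q0  q1 
   q1   q0  q2 
   q2   q3  q2 
   q3   q4  q5 
 * q4   q4  q5 
 * q5   q3  q2 
(> = start, * = accepting)

start=q0 accept=q4,q5 q0-0->q0 q0-1->q1 q1-0->q0 q1-1->q2 q2-0->q3 q2-1->q2 q3-0->q4 q3-1->q5 q4-0->q4 q4-1->q5 q5-0->q3 q5-1->q2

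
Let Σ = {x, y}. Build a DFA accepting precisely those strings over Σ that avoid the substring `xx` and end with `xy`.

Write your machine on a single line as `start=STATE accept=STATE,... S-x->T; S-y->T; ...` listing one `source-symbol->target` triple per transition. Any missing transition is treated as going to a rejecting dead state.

Handle the two conditions separately and then intersect. One (3 states) tracks partial matches of the forbidden pattern `xx`; the other (3 states) tracks how much of the suffix `xy` has currently been matched. Each combined state is a pair, one component from each; accept when both components accept. Minimizing collapses redundant product states.
A 4-state machine:
        x   y  
>  q0   q1  q0 
   q1   q2  q3 
   q2   q2  q2 
 * q3   q1  q0 
(> = start, * = accepting)

start=q0; accept=q3; q0-x->q1; q0-y->q0; q1-x->q2; q1-y->q3; q2-x->q2; q2-y->q2; q3-x->q1; q3-y->q0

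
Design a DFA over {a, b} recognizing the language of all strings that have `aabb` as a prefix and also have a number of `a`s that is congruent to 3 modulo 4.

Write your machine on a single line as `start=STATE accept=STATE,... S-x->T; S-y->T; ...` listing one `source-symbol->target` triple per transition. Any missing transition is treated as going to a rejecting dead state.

start=q0; accept=q6; q0-a->q1; q0-b->q2; q1-a->q3; q1-b->q2; q2-a->q2; q2-b->q2; q3-a->q2; q3-b->q4; q4-a->q2; q4-b->q5; q5-a->q6; q5-b->q5; q6-a->q7; q6-b->q6; q7-a->q8; q7-b->q7; q8-a->q5; q8-b->q8

Run two small machines in parallel and take their product. The first has 6 states tracking whether the input so far still matches the prefix `aabb`; the second has 4 states tracking the count of `a`s modulo 4. A product state is a pair (one from each), accepting exactly when both do. Minimizing collapses redundant product states.
With 9 states:
        a   b  
>  q0   q1  q2 
   q1   q3  q2 
   q2   q2  q2 
   q3   q2  q4 
   q4   q2  q5 
   q5   q6  q5 
 * q6   q7  q6 
   q7   q8  q7 
   q8   q5  q8 
(> = start, * = accepting)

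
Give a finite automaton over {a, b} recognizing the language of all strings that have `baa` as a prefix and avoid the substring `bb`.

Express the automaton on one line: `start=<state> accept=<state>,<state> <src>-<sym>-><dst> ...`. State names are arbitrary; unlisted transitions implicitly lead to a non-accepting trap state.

Build one automaton per condition and run them in lockstep. One (5 states) tracks whether the input so far still matches the prefix `baa`; the other (3 states) tracks partial matches of the forbidden pattern `bb`. Each combined state is a pair, one component from each; accept when both components accept.
A 9-state machine:
        a   b  
>  q0   q1  q2 
   q1   q1  q3 
   q2   q4  q5 
   q3   q1  q5 
   q4   q6  q3 
   q5   q5  q5 
 * q6   q6  q7 
 * q7   q6  q8 
   q8   q8  q8 
(> = start, * = accepting)

start=q0 accept=q6,q7 q0-a->q1 q0-b->q2 q1-a->q1 q1-b->q3 q2-a->q4 q2-b->q5 q3-a->q1 q3-b->q5 q4-a->q6 q4-b->q3 q5-a->q5 q5-b->q5 q6-a->q6 q6-b->q7 q7-a->q6 q7-b->q8 q8-a->q8 q8-b->q8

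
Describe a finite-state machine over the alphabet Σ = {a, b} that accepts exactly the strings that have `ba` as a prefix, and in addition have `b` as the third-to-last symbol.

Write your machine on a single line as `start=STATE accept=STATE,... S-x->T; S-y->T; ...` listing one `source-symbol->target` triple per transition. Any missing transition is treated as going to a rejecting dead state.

Handle the two conditions separately and then intersect. The first has 4 states tracking whether the input so far still matches the prefix `ba`; the second has 15 states tracking the last 3 symbols read. A product state is a pair (one from each), accepting exactly when both do.
23 states suffice.
          a    b  
>  S0     S1   S2 
   S1     S3   S4 
   S2     S5   S6 
   S3     S7   S8 
   S4     S9  S10 
   S5    S11  S12 
   S6    S13  S14 
   S7     S7   S8 
   S8     S9  S10 
   S9    S15  S16 
   S10   S13  S14 
 * S11   S17  S18 
 * S12   S19  S20 
   S13   S15  S16 
   S14   S13  S14 
   S15    S7   S8 
   S16    S9  S10 
   S17   S17  S18 
   S18   S19  S20 
   S19   S11  S12 
   S20   S21  S22 
 * S21   S11  S12 
 * S22   S21  S22 
(> = start, * = accepting)

start=S0; accept=S11,S12,S21,S22; S0-a->S1; S0-b->S2; S1-a->S3; S1-b->S4; S2-a->S5; S2-b->S6; S3-a->S7; S3-b->S8; S4-a->S9; S4-b->S10; S5-a->S11; S5-b->S12; S6-a->S13; S6-b->S14; S7-a->S7; S7-b->S8; S8-a->S9; S8-b->S10; S9-a->S15; S9-b->S16; S10-a->S13; S10-b->S14; S11-a->S17; S11-b->S18; S12-a->S19; S12-b->S20; S13-a->S15; S13-b->S16; S14-a->S13; S14-b->S14; S15-a->S7; S15-b->S8; S16-a->S9; S16-b->S10; S17-a->S17; S17-b->S18; S18-a->S19; S18-b->S20; S19-a->S11; S19-b->S12; S20-a->S21; S20-b->S22; S21-a->S11; S21-b->S12; S22-a->S21; S22-b->S22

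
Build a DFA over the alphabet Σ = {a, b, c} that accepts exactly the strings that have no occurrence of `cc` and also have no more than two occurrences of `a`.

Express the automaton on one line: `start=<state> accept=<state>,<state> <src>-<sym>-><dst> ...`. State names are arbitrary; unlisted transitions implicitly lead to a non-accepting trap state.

start=S0 accept=S0,S1,S2,S3,S4,S6 S0-a->S1 S0-b->S0 S0-c->S2 S1-a->S3 S1-b->S1 S1-c->S4 S2-a->S1 S2-b->S0 S2-c->S5 S3-a->S5 S3-b->S3 S3-c->S6 S4-a->S3 S4-b->S1 S4-c->S5 S5-a->S5 S5-b->S5 S5-c->S5 S6-a->S5 S6-b->S3 S6-c->S5

Handle the two conditions separately and then intersect. One (3 states) tracks partial matches of the forbidden pattern `cc`; the other (4 states) tracks the count of `a`s, saturating at 3. Each combined state is a pair, one component from each; accept when both components accept. After merging equivalent states the machine shrinks.
        a   b   c  
>* S0   S1  S0  S2 
 * S1   S3  S1  S4 
 * S2   S1  S0  S5 
 * S3   S5  S3  S6 
 * S4   S3  S1  S5 
   S5   S5  S5  S5 
 * S6   S5  S3  S5 
(> = start, * = accepting)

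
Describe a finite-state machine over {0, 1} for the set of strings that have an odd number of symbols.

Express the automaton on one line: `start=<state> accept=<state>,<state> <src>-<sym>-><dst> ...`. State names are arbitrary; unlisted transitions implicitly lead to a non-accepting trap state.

start=s0 accept=s1 s0-0->s1 s0-1->s1 s1-0->s0 s1-1->s0

Only the length mod 2 matters, so use a 2-cycle: from any state, every input symbol moves to the next state, wrapping s1 back to s0. Mark s1 accepting.
A 2-state machine:
        0   1  
>  s0   s1  s1 
 * s1   s0  s0 
(> = start, * = accepting)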